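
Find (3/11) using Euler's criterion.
(3/11) = 3^{5} mod 11 = 1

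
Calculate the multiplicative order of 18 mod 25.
Powers of 18 mod 25: 18^1≡18, 18^2≡24, 18^3≡7, 18^4≡1. Order = 4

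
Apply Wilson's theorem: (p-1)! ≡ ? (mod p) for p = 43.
By Wilson's theorem, (42)! ≡ -1 ≡ 42 mod 43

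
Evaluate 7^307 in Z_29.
Using Fermat: 7^{28} ≡ 1 mod 29. 307 ≡ 27 mod 28. So 7^{307} ≡ 7^{27} ≡ 25 mod 29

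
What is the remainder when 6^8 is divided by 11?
By repeated squaring mod 11: 6^{1}≡6, 6^{2}≡3, 6^{4}≡9, 6^{8}≡4. So 6^{8} ≡ 4 mod 11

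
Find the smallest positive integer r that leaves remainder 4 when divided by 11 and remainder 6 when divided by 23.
M = 11 × 23 = 253. M₁ = 23, y₁ ≡ 1 mod 11. M₂ = 11, y₂ ≡ 21 mod 23. r = 4×23×1 + 6×11×21 ≡ 213 mod 253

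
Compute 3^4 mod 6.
3^{4} = 81 ≡ 3 (mod 6)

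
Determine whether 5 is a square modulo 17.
By Euler's criterion: 5^{8} ≡ 16 mod 17. Since this equals -1 (≡ 16), 5 is not a QR.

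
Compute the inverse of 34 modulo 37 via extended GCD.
Extended GCD: 34(12) + 37(-11) = 1. So 34^(-1) ≡ 12 mod 37. Verify: 34 × 12 = 408 ≡ 1 mod 37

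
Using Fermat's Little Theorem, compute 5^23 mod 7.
By Fermat: 5^{6} ≡ 1 mod 7. 23 = 3×6 + 5. So 5^{23} ≡ 5^{5} ≡ 3 mod 7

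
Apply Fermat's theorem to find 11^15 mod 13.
By Fermat: 11^{12} ≡ 1 mod 13. So 11^{15} = 11^{12} · 11^{3} ≡ 11^{3} ≡ 5 mod 13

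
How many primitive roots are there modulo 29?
A prime p has φ(p-1) primitive roots; here φ(28) = 12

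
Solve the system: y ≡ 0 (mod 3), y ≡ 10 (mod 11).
M = 3 × 11 = 33. M₁ = 11, y₁ ≡ 2 (mod 3). M₂ = 3, y₂ ≡ 4 (mod 11). y = 0×11×2 + 10×3×4 ≡ 21 (mod 33)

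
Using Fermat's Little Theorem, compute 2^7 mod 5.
By Fermat: 2^{4} ≡ 1 mod 5. So 2^{7} = 2^{4} · 2^{3} ≡ 2^{3} ≡ 3 mod 5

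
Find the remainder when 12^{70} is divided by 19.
By Fermat: 12^{18} ≡ 1 (mod 19). 70 = 3×18 + 16. So 12^{70} ≡ 12^{16} ≡ 7 (mod 19)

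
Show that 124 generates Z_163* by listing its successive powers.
124^1, 124^2, ..., 124^{162} mod 163: [124, 54, 13, 145, 50, 6, 92, 161, 78, 55, 137, 36, 63, 151, 142, 4, 7, 53, 52, 91, 37, 24, 42, 155, 149, 57, 59, 144, 89, 115, 79, 16, 28, 49, 45, 38, 148, 96, 5, 131, 107, 65, 73, 87, 30, 134, 153, 64, 112, 33, 17, 152, 103, 58, 20, 35, 102, 97, 129, 22, 120, 47, 123, 93, 122, 132, 68, 119, 86, 69, 80, 140, 82, 62, 27, 88, 154, 25, 3, 46, 162, 39, 109, 150, 18, 113, 157, 71, 2, 85, 108, 26, 127, 100, 12, 21, 159, 156, 110, 111, 72, 126, 139, 121, 8, 14, 106, 104, 19, 74, 48, 84, 147, 135, 114, 118, 125, 15, 67, 158, 32, 56, 98, 90, 76, 133, 29, 10, 99, 51, 130, 146, 11, 60, 105, 143, 128, 61, 66, 34, 141, 43, 116, 40, 70, 41, 31, 95, 44, 77, 94, 83, 23, 81, 101, 136, 75, 9, 138, 160, 117, 1]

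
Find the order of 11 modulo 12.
Powers of 11 mod 12: 11^1≡11, 11^2≡1. ord_12(11) = 2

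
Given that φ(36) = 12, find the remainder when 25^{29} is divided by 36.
By Euler: 25^{12} ≡ 1 (mod 36) since gcd(25, 36) = 1. 29 = 2×12 + 5. So 25^{29} ≡ 25^{5} ≡ 13 (mod 36)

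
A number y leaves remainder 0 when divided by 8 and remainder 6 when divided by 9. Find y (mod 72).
M = 8 × 9 = 72. M₁ = 9, y₁ ≡ 1 (mod 8). M₂ = 8, y₂ ≡ 8 (mod 9). y = 0×9×1 + 6×8×8 ≡ 24 (mod 72)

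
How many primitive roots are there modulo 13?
There are φ(13-1) = φ(12) = 4 primitive roots modulo 13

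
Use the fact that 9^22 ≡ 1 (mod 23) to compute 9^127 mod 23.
By Fermat: 9^{22} ≡ 1 (mod 23). 127 = 5×22 + 17. So 9^{127} ≡ 9^{17} ≡ 3 (mod 23)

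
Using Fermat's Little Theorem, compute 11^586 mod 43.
By Fermat: 11^{42} ≡ 1 mod 43. 586 ≡ 40 mod 42. So 11^{586} ≡ 11^{40} ≡ 16 mod 43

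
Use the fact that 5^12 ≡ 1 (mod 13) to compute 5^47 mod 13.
By Fermat: 5^{12} ≡ 1 (mod 13). 47 = 3×12 + 11. So 5^{47} ≡ 5^{11} ≡ 8 (mod 13)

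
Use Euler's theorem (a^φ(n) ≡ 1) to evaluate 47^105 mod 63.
By Euler: 47^{36} ≡ 1 (mod 63) since gcd(47, 63) = 1. 105 = 2×36 + 33. So 47^{105} ≡ 47^{33} ≡ 62 (mod 63)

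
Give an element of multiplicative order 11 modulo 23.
2 has order 11 mod 23 since 2^{11} ≡ 1 (mod 23) and no smaller power works.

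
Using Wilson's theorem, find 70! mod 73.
(72)! = (70)! × (71) × (72) ≡ -1 mod 73. So (70)! ≡ -1 × [(72)(71)]^(-1) ≡ 36 mod 73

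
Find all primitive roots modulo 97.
There are φ(96) = 32 primitive roots mod 97: {5, 7, 10, 13, 14, 15, 17, 21, 23, 26, 29, 37, 38, 39, 40, 41, 56, 57, 58, 59, 60, 68, 71, 74, 76, 80, 82, 83, 84, 87, 90, 92}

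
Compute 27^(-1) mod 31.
Since 31 is prime, by Fermat 27^(-1) ≡ 27^{29} ≡ 23 mod 31. Verify: 27 × 23 = 621 ≡ 1 mod 31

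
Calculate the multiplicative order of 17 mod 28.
Powers of 17 mod 28: 17^1≡17, 17^2≡9, 17^3≡13, 17^4≡25, 17^5≡5, 17^6≡1. So the order of 17 is 6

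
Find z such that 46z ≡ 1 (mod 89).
Since 89 is prime, by Fermat 46^(-1) ≡ 46^{87} ≡ 60 (mod 89). Verify: 46 × 60 = 2760 ≡ 1 (mod 89)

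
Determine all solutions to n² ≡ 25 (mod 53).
The square roots of 25 mod 53 are 5 and 48. Verify: 5² = 25 ≡ 25 (mod 53)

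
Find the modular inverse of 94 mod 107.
Since 107 is prime, by Fermat 94^(-1) ≡ 94^{105} ≡ 74 mod 107. Verify: 94 × 74 = 6956 ≡ 1 mod 107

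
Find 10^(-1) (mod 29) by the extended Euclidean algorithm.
Extended GCD: 10(3) + 29(-1) = 1. So 10^(-1) ≡ 3 (mod 29). Verify: 10 × 3 = 30 ≡ 1 (mod 29)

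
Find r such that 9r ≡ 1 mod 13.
Since 13 is prime, by Fermat 9^(-1) ≡ 9^{11} ≡ 3 mod 13. Verify: 9 × 3 = 27 ≡ 1 mod 13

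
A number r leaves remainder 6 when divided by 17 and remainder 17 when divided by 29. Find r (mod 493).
M = 17 × 29 = 493. M₁ = 29, y₁ ≡ 10 (mod 17). M₂ = 17, y₂ ≡ 12 (mod 29). r = 6×29×10 + 17×17×12 ≡ 278 (mod 493)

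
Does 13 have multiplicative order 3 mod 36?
Powers of 13 mod 36: 13^1≡13, 13^2≡25, 13^3≡1. First k with 13^k≡1 is k=3. Yes, ord_36(13) = 3.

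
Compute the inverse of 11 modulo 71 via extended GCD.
Extended GCD: 11(13) + 71(-2) = 1. So 11^(-1) ≡ 13 (mod 71). Verify: 11 × 13 = 143 ≡ 1 (mod 71)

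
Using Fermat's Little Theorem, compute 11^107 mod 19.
By Fermat: 11^{18} ≡ 1 (mod 19). 107 = 5×18 + 17. So 11^{107} ≡ 11^{17} ≡ 7 (mod 19)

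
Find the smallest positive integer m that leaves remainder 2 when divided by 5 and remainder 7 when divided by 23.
M = 5 × 23 = 115. M₁ = 23, y₁ ≡ 2 (mod 5). M₂ = 5, y₂ ≡ 14 (mod 23). m = 2×23×2 + 7×5×14 ≡ 7 (mod 115)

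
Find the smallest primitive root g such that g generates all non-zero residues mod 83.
g = 2. For each prime q|82: 2^{41}≡82, 2^{2}≡4, none ≡ 1, so ord_83(2) = 82 and 2 is a primitive root.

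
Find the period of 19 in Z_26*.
Powers of 19 mod 26: 19^1≡19, 19^2≡23, 19^3≡21, 19^4≡9, 19^5≡15, 19^6≡25, 19^7≡7, 19^8≡3, 19^9≡5, 19^10≡17, 19^11≡11, 19^12≡1. So the order of 19 is 12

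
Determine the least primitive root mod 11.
g = 2. For each prime q|10: 2^{5}≡10, 2^{2}≡4, none ≡ 1, so ord_11(2) = 10 and 2 is a primitive root.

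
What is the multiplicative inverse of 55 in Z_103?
Since 103 is prime, by Fermat 55^(-1) ≡ 55^{101} ≡ 15 (mod 103). Verify: 55 × 15 = 825 ≡ 1 (mod 103)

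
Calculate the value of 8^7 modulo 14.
By repeated squaring (mod 14): 8^{1}≡8, 8^{2}≡8, 8^{4}≡8. Then 8^{7} = 8^{4+2+1} ≡ 8 × 8 × 8 ≡ 8 (mod 14)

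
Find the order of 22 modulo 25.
Powers of 22 mod 25: 22^1≡22, 22^2≡9, 22^3≡23, 22^4≡6, 22^5≡7, 22^6≡4, 22^7≡13, 22^8≡11, 22^9≡17, 22^10≡24, 22^11≡3, 22^12≡16, 22^13≡2, 22^14≡19, 22^15≡18, 22^16≡21, 22^17≡12, 22^18≡14, 22^19≡8, 22^20≡1. ord_25(22) = 20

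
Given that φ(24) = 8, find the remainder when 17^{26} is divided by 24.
By Euler: 17^{8} ≡ 1 (mod 24) since gcd(17, 24) = 1. 26 = 3×8 + 2. So 17^{26} ≡ 17^{2} ≡ 1 (mod 24)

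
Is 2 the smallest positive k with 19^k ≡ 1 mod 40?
Powers of 19 mod 40: 19^1≡19, 19^2≡1. First k with 19^k≡1 is k=2. Yes, ord_40(19) = 2.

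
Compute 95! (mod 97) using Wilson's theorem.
(96)! = (95)! × (96) ≡ -1 (mod 97). So (95)! ≡ -1 × (96)^(-1) ≡ (-1)×(-1) = 1 (mod 97)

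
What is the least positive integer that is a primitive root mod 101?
g = 2. Powers: [2, 4, 8, 16, 32, 64, ...] generates all 100 non-zero residues.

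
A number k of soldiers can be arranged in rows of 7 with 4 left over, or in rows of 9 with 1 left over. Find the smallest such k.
M = 7 × 9 = 63. M₁ = 9, y₁ ≡ 4 mod 7. M₂ = 7, y₂ ≡ 4 mod 9. k = 4×9×4 + 1×7×4 ≡ 46 mod 63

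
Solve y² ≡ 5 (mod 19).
The square roots of 5 mod 19 are 9 and 10. Verify: 9² = 81 ≡ 5 (mod 19)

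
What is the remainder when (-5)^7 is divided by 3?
Using Fermat: (-5)^{2} ≡ 1 (mod 3). 7 ≡ 1 (mod 2). So (-5)^{7} ≡ (-5)^{1} ≡ 1 (mod 3)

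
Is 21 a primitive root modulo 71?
ord_71(21) divides 70. For each prime q|70: 21^{35}≡70, 21^{14}≡5, 21^{10}≡30, none ≡ 1. So 21 has order 70 and is a primitive root mod 71.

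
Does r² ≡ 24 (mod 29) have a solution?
By Euler's criterion: 24^{14} ≡ 1 (mod 29). Since this equals 1, 24 is a QR.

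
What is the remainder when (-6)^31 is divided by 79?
By repeated squaring (mod 79): (-6)^{1}≡73, (-6)^{2}≡36, (-6)^{4}≡32, (-6)^{8}≡76, (-6)^{16}≡9. Then (-6)^{31} = (-6)^{16+8+4+2+1} ≡ 9 × 76 × 32 × 36 × 73 ≡ 26 (mod 79)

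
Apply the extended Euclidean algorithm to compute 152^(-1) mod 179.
Extended GCD: 152(53) + 179(-45) = 1. So 152^(-1) ≡ 53 (mod 179). Verify: 152 × 53 = 8056 ≡ 1 (mod 179)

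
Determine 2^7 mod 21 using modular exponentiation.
By repeated squaring mod 21: 2^{1}≡2, 2^{2}≡4, 2^{4}≡16. Then 2^{7} = 2^{4+2+1} ≡ 16 × 4 × 2 ≡ 2 mod 21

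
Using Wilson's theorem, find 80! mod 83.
(82)! = (80)! × (81) × (82) ≡ -1 mod 83. So (80)! ≡ -1 × [(82)(81)]^(-1) ≡ 41 mod 83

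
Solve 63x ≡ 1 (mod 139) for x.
Since 139 is prime, by Fermat 63^(-1) ≡ 63^{137} ≡ 64 (mod 139). Verify: 63 × 64 = 4032 ≡ 1 (mod 139)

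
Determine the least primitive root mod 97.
g = 5. Powers: [5, 25, 28, 43, 21, 8, ...] generates all 96 non-zero residues.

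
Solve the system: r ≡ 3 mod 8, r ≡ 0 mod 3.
M = 8 × 3 = 24. M₁ = 3, y₁ ≡ 3 mod 8. M₂ = 8, y₂ ≡ 2 mod 3. r = 3×3×3 + 0×8×2 ≡ 3 mod 24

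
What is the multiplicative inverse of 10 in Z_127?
Since 127 is prime, by Fermat 10^(-1) ≡ 10^{125} ≡ 89 (mod 127). Verify: 10 × 89 = 890 ≡ 1 (mod 127)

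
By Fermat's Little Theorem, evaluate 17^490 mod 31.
By Fermat: 17^{30} ≡ 1 (mod 31). 490 ≡ 10 (mod 30). So 17^{490} ≡ 17^{10} ≡ 25 (mod 31)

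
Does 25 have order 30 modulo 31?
25^{3} ≡ 1 (mod 31) and 3 < 30, so ord_31(25) = 3 ≠ 30 and 25 is not a primitive root.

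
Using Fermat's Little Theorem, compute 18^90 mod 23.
By Fermat: 18^{22} ≡ 1 (mod 23). 90 = 4×22 + 2. So 18^{90} ≡ 18^{2} ≡ 2 (mod 23)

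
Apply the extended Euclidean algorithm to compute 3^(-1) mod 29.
Extended GCD: 3(10) + 29(-1) = 1. So 3^(-1) ≡ 10 (mod 29). Verify: 3 × 10 = 30 ≡ 1 (mod 29)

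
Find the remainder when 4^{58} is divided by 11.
By Fermat: 4^{10} ≡ 1 (mod 11). 58 = 5×10 + 8. So 4^{58} ≡ 4^{8} ≡ 9 (mod 11)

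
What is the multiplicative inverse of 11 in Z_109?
Since 109 is prime, by Fermat 11^(-1) ≡ 11^{107} ≡ 10 mod 109. Verify: 11 × 10 = 110 ≡ 1 mod 109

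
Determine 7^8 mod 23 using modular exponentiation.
By repeated squaring (mod 23): 7^{1}≡7, 7^{2}≡3, 7^{4}≡9, 7^{8}≡12. So 7^{8} ≡ 12 (mod 23)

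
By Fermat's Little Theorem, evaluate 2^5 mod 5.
By Fermat: 2^{4} ≡ 1 (mod 5). So 2^{5} = 2^{4} · 2^{1} ≡ 2^{1} ≡ 2 (mod 5)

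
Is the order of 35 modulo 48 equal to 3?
Powers of 35 mod 48: 35^1≡35, 35^2≡25, 35^3≡11, 35^4≡1. 35^3≡11≢1, so ord ≠ 3. No, the actual order is 4.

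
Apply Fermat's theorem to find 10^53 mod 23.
By Fermat: 10^{22} ≡ 1 mod 23. 53 = 2×22 + 9. So 10^{53} ≡ 10^{9} ≡ 20 mod 23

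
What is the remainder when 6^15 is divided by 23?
By repeated squaring (mod 23): 6^{1}≡6, 6^{2}≡13, 6^{4}≡8, 6^{8}≡18. Then 6^{15} = 6^{8+4+2+1} ≡ 18 × 8 × 13 × 6 ≡ 8 (mod 23)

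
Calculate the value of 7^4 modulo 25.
7^{4} = 2401 ≡ 1 mod 25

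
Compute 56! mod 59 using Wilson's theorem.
(58)! = (56)! × (57) × (58) ≡ -1 mod 59. So (56)! ≡ -1 × [(58)(57)]^(-1) ≡ 29 mod 59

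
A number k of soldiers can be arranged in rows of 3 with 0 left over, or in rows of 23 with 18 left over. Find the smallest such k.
M = 3 × 23 = 69. M₁ = 23, y₁ ≡ 2 (mod 3). M₂ = 3, y₂ ≡ 8 (mod 23). k = 0×23×2 + 18×3×8 ≡ 18 (mod 69)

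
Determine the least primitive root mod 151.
g = 6. For each prime q|150: 6^{75}≡150, 6^{50}≡32, 6^{30}≡59, none ≡ 1, so ord_151(6) = 150 and 6 is a primitive root.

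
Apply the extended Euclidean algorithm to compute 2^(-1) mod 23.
Extended GCD: 2(-11) + 23(1) = 1. So 2^(-1) ≡ -11 ≡ 12 mod 23. Verify: 2 × 12 = 24 ≡ 1 mod 23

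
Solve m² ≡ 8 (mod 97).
The square roots of 8 mod 97 are 69 and 28. Verify: 69² = 4761 ≡ 8 (mod 97)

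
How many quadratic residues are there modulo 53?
The squaring map on Z_53* is 2-to-1, so there are (52)/2 = 26 QRs.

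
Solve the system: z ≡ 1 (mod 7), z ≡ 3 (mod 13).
M = 7 × 13 = 91. M₁ = 13, y₁ ≡ 6 (mod 7). M₂ = 7, y₂ ≡ 2 (mod 13). z = 1×13×6 + 3×7×2 ≡ 29 (mod 91)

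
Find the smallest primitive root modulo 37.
g = 2. Powers: [2, 4, 8, 16, 32, 27, 17, ...] generates all 36 non-zero residues.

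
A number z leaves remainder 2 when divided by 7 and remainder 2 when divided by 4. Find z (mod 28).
M = 7 × 4 = 28. M₁ = 4, y₁ ≡ 2 (mod 7). M₂ = 7, y₂ ≡ 3 (mod 4). z = 2×4×2 + 2×7×3 ≡ 2 (mod 28)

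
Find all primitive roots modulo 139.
There are φ(138) = 44 primitive roots mod 139: {2, 3, 12, 15, 17, 18, 19, 21, 22, 26, 32, 40, 50, 53, 56, 58, 61, 68, 70, 72, 73, 85, 88, 90, 92, 93, 98, 101, 102, 104, 108, 109, 110, 111, 114, 115, 119, 123, 126, 128, 130, 132, 134, 135}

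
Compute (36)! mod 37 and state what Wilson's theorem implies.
(36)! mod 37 = 36. Since this equals -1 (mod 37), Wilson confirms 37 is prime.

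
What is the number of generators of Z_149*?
There are φ(149-1) = φ(148) = 72 primitive roots modulo 149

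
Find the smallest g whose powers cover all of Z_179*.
g = 2. Powers: [2, 4, 8, 16, 32, 64, 128, 77, 154, 129, ...] generates all 178 non-zero residues.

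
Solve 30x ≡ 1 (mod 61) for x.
Since 61 is prime, by Fermat 30^(-1) ≡ 30^{59} ≡ 59 (mod 61). Verify: 30 × 59 = 1770 ≡ 1 (mod 61)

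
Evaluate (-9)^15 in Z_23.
By repeated squaring mod 23: (-9)^{1}≡14, (-9)^{2}≡12, (-9)^{4}≡6, (-9)^{8}≡13. Then (-9)^{15} = (-9)^{8+4+2+1} ≡ 13 × 6 × 12 × 14 ≡ 17 mod 23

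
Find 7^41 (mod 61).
By repeated squaring (mod 61): 7^{1}≡7, 7^{2}≡49, 7^{4}≡22, 7^{8}≡57, 7^{16}≡16, 7^{32}≡12. Then 7^{41} = 7^{32+8+1} ≡ 12 × 57 × 7 ≡ 30 (mod 61)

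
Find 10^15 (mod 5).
By repeated squaring (mod 5): 10^{1}≡0, 10^{2}≡0, 10^{4}≡0, 10^{8}≡0. Then 10^{15} = 10^{8+4+2+1} ≡ 0 × 0 × 0 × 0 ≡ 0 (mod 5)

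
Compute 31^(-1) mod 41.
Since 41 is prime, by Fermat 31^(-1) ≡ 31^{39} ≡ 4 mod 41. Verify: 31 × 4 = 124 ≡ 1 mod 41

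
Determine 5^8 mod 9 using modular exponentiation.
By repeated squaring mod 9: 5^{1}≡5, 5^{2}≡7, 5^{4}≡4, 5^{8}≡7. So 5^{8} ≡ 7 mod 9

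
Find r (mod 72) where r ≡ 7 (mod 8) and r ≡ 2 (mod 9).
M = 8 × 9 = 72. M₁ = 9, y₁ ≡ 1 (mod 8). M₂ = 8, y₂ ≡ 8 (mod 9). r = 7×9×1 + 2×8×8 ≡ 47 (mod 72)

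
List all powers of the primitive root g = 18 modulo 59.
18^1, 18^2, ..., 18^{58} mod 59: [18, 29, 50, 15, 34, 22, 42, 48, 38, 35, 40, 12, 39, 53, 10, 3, 54, 28, 32, 45, 43, 7, 8, 26, 55, 46, 2, 36, 58, 41, 30, 9, 44, 25, 37, 17, 11, 21, 24, 19, 47, 20, 6, 49, 56, 5, 31, 27, 14, 16, 52, 51, 33, 4, 13, 57, 23, 1]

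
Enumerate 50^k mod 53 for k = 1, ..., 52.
50^1, 50^2, ..., 50^{52} mod 53: [50, 9, 26, 28, 22, 40, 39, 42, 33, 7, 32, 10, 23, 37, 48, 15, 8, 29, 19, 49, 12, 17, 2, 47, 18, 52, 3, 44, 27, 25, 31, 13, 14, 11, 20, 46, 21, 43, 30, 16, 5, 38, 45, 24, 34, 4, 41, 36, 51, 6, 35, 1]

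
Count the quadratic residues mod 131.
The squaring map on Z_131* is 2-to-1, so there are (130)/2 = 65 QRs.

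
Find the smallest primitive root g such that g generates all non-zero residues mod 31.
g = 3. For each prime q|30: 3^{15}≡30, 3^{10}≡25, 3^{6}≡16, none ≡ 1, so ord_31(3) = 30 and 3 is a primitive root.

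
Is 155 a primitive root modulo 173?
ord_173(155) divides 172. For each prime q|172: 155^{86}≡172, 155^{4}≡138, none ≡ 1. So 155 has order 172 and is a primitive root mod 173.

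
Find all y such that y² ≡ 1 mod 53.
The square roots of 1 mod 53 are 1 and 52. Verify: 1² = 1 ≡ 1 mod 53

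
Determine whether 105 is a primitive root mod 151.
105^{15} ≡ 1 mod 151 and 15 < 150, so ord_151(105) = 15 ≠ 150 and 105 is not a primitive root.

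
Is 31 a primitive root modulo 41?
31^{10} ≡ 1 (mod 41) and 10 < 40, so ord_41(31) = 10 ≠ 40 and 31 is not a primitive root.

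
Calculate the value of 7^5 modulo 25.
By repeated squaring mod 25: 7^{1}≡7, 7^{2}≡24, 7^{4}≡1. Then 7^{5} = 7^{4+1} ≡ 1 × 7 ≡ 7 mod 25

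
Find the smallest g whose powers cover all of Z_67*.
g = 2. Powers: [2, 4, 8, 16, 32, 64, 61, ...] generates all 66 non-zero residues.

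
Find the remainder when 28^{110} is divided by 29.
By Fermat: 28^{28} ≡ 1 mod 29. 110 = 3×28 + 26. So 28^{110} ≡ 28^{26} ≡ 1 mod 29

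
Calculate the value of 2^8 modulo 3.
Using Fermat: 2^{2} ≡ 1 (mod 3). 8 ≡ 0 (mod 2). So 2^{8} ≡ 2^{0} ≡ 1 (mod 3)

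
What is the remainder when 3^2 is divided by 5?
3^{2} = 9 ≡ 4 mod 5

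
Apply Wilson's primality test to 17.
(16)! mod 17 = 16. Since 16 ≡ -1 (mod 17), 17 is prime.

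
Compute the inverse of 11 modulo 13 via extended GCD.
Extended GCD: 11(6) + 13(-5) = 1. So 11^(-1) ≡ 6 (mod 13). Verify: 11 × 6 = 66 ≡ 1 (mod 13)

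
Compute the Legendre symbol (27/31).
(27/31) = 27^{15} mod 31 = -1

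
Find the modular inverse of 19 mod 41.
Since 41 is prime, by Fermat 19^(-1) ≡ 19^{39} ≡ 13 mod 41. Verify: 19 × 13 = 247 ≡ 1 mod 41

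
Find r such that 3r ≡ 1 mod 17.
Since 17 is prime, by Fermat 3^(-1) ≡ 3^{15} ≡ 6 mod 17. Verify: 3 × 6 = 18 ≡ 1 mod 17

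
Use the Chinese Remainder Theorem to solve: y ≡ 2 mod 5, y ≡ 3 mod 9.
M = 5 × 9 = 45. M₁ = 9, y₁ ≡ 4 mod 5. M₂ = 5, y₂ ≡ 2 mod 9. y = 2×9×4 + 3×5×2 ≡ 12 mod 45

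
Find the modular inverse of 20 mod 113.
Since 113 is prime, by Fermat 20^(-1) ≡ 20^{111} ≡ 17 (mod 113). Verify: 20 × 17 = 340 ≡ 1 (mod 113)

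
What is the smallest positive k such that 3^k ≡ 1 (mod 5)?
Powers of 3 mod 5: 3^1≡3, 3^2≡4, 3^3≡2, 3^4≡1. So the order of 3 is 4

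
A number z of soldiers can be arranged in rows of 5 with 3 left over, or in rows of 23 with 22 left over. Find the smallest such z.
M = 5 × 23 = 115. M₁ = 23, y₁ ≡ 2 (mod 5). M₂ = 5, y₂ ≡ 14 (mod 23). z = 3×23×2 + 22×5×14 ≡ 68 (mod 115)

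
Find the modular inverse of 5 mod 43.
Since 43 is prime, by Fermat 5^(-1) ≡ 5^{41} ≡ 26 (mod 43). Verify: 5 × 26 = 130 ≡ 1 (mod 43)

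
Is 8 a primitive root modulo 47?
8^{23} ≡ 1 mod 47 and 23 < 46, so ord_47(8) = 23 ≠ 46 and 8 is not a primitive root.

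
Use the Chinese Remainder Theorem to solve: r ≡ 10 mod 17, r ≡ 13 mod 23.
M = 17 × 23 = 391. M₁ = 23, y₁ ≡ 3 mod 17. M₂ = 17, y₂ ≡ 19 mod 23. r = 10×23×3 + 13×17×19 ≡ 197 mod 391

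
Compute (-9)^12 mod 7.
Using Fermat: (-9)^{6} ≡ 1 mod 7. 12 ≡ 0 mod 6. So (-9)^{12} ≡ (-9)^{0} ≡ 1 mod 7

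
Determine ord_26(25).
Powers of 25 mod 26: 25^1≡25, 25^2≡1. So the order of 25 is 2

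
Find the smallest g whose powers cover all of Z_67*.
g = 2. Powers: [2, 4, 8, 16, 32, 64, 61, ...] generates all 66 non-zero residues.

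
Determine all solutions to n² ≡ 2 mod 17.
The square roots of 2 mod 17 are 6 and 11. Verify: 6² = 36 ≡ 2 mod 17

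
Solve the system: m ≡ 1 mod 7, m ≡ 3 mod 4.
M = 7 × 4 = 28. M₁ = 4, y₁ ≡ 2 mod 7. M₂ = 7, y₂ ≡ 3 mod 4. m = 1×4×2 + 3×7×3 ≡ 15 mod 28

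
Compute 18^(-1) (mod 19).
Since 19 is prime, by Fermat 18^(-1) ≡ 18^{17} ≡ 18 (mod 19). Verify: 18 × 18 = 324 ≡ 1 (mod 19)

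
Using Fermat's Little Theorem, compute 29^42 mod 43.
By Fermat's Little Theorem, 29^{42} ≡ 1 mod 43 since 43 is prime and gcd(29, 43) = 1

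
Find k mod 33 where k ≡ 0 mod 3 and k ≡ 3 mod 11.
M = 3 × 11 = 33. M₁ = 11, y₁ ≡ 2 mod 3. M₂ = 3, y₂ ≡ 4 mod 11. k = 0×11×2 + 3×3×4 ≡ 3 mod 33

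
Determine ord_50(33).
Powers of 33 mod 50: 33^1≡33, 33^2≡39, 33^3≡37, 33^4≡21, 33^5≡43, 33^6≡19, 33^7≡27, 33^8≡41, 33^9≡3, 33^10≡49, 33^11≡17, 33^12≡11, 33^13≡13, 33^14≡29, 33^15≡7, 33^16≡31, 33^17≡23, 33^18≡9, 33^19≡47, 33^20≡1. ord_50(33) = 20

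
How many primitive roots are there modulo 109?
Number of primitive roots mod 109 = φ(p-1) = φ(108) = 36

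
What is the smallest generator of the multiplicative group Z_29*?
g = 2. For each prime q|28: 2^{14}≡28, 2^{4}≡16, none ≡ 1, so ord_29(2) = 28 and 2 is a primitive root.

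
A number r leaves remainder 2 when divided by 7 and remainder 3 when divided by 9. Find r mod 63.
M = 7 × 9 = 63. M₁ = 9, y₁ ≡ 4 mod 7. M₂ = 7, y₂ ≡ 4 mod 9. r = 2×9×4 + 3×7×4 ≡ 30 mod 63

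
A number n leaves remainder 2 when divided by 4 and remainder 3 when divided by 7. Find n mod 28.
M = 4 × 7 = 28. M₁ = 7, y₁ ≡ 3 mod 4. M₂ = 4, y₂ ≡ 2 mod 7. n = 2×7×3 + 3×4×2 ≡ 10 mod 28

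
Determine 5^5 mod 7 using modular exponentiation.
By repeated squaring mod 7: 5^{1}≡5, 5^{2}≡4, 5^{4}≡2. Then 5^{5} = 5^{4+1} ≡ 2 × 5 ≡ 3 mod 7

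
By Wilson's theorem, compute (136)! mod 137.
By Wilson's theorem, (136)! ≡ -1 ≡ 136 mod 137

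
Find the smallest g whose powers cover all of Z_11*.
g = 2. Powers: [2, 4, 8, 5, 10, 9, 7, ...] generates all 10 non-zero residues.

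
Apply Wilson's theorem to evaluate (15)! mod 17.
(16)! = (15)! × (16) ≡ -1 mod 17. So (15)! ≡ -1 × (16)^(-1) ≡ (-1)×(-1) = 1 mod 17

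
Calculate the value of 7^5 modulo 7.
By repeated squaring (mod 7): 7^{1}≡0, 7^{2}≡0, 7^{4}≡0. Then 7^{5} = 7^{4+1} ≡ 0 × 0 ≡ 0 (mod 7)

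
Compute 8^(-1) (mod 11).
Since 11 is prime, by Fermat 8^(-1) ≡ 8^{9} ≡ 7 (mod 11). Verify: 8 × 7 = 56 ≡ 1 (mod 11)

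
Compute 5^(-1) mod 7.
Since 7 is prime, by Fermat 5^(-1) ≡ 5^{5} ≡ 3 mod 7. Verify: 5 × 3 = 15 ≡ 1 mod 7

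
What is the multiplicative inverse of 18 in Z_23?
Since 23 is prime, by Fermat 18^(-1) ≡ 18^{21} ≡ 9 (mod 23). Verify: 18 × 9 = 162 ≡ 1 (mod 23)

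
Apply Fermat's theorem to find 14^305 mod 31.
By Fermat: 14^{30} ≡ 1 mod 31. 305 ≡ 5 mod 30. So 14^{305} ≡ 14^{5} ≡ 5 mod 31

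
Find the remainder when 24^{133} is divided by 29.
By Fermat: 24^{28} ≡ 1 (mod 29). 133 = 4×28 + 21. So 24^{133} ≡ 24^{21} ≡ 1 (mod 29)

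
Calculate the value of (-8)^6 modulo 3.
Using Fermat: (-8)^{2} ≡ 1 mod 3. 6 ≡ 0 mod 2. So (-8)^{6} ≡ (-8)^{0} ≡ 1 mod 3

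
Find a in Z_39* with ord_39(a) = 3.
16 has order 3 mod 39 since 16^{3} ≡ 1 mod 39 and no smaller power works.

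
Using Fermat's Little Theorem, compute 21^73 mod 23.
By Fermat: 21^{22} ≡ 1 mod 23. 73 = 3×22 + 7. So 21^{73} ≡ 21^{7} ≡ 10 mod 23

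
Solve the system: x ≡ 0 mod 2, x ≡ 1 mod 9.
M = 2 × 9 = 18. M₁ = 9, y₁ ≡ 1 mod 2. M₂ = 2, y₂ ≡ 5 mod 9. x = 0×9×1 + 1×2×5 ≡ 10 mod 18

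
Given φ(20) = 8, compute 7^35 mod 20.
By Euler: 7^{8} ≡ 1 mod 20 since gcd(7, 20) = 1. 35 = 4×8 + 3. So 7^{35} ≡ 7^{3} ≡ 3 mod 20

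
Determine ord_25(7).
Powers of 7 mod 25: 7^1≡7, 7^2≡24, 7^3≡18, 7^4≡1. So the order of 7 is 4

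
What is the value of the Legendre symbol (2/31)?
(2/31) = 2^{15} mod 31 = 1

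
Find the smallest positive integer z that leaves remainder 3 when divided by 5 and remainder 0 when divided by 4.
M = 5 × 4 = 20. M₁ = 4, y₁ ≡ 4 (mod 5). M₂ = 5, y₂ ≡ 1 (mod 4). z = 3×4×4 + 0×5×1 ≡ 8 (mod 20)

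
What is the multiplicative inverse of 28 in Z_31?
Since 31 is prime, by Fermat 28^(-1) ≡ 28^{29} ≡ 10 mod 31. Verify: 28 × 10 = 280 ≡ 1 mod 31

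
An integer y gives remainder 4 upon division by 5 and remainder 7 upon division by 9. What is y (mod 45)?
M = 5 × 9 = 45. M₁ = 9, y₁ ≡ 4 (mod 5). M₂ = 5, y₂ ≡ 2 (mod 9). y = 4×9×4 + 7×5×2 ≡ 34 (mod 45)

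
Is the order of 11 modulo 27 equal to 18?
Powers of 11 mod 27: 11^1≡11, 11^2≡13, 11^3≡8, 11^4≡7, 11^5≡23, 11^6≡10, 11^7≡2, 11^8≡22, 11^9≡26, 11^10≡16, 11^11≡14, 11^12≡19, 11^13≡20, 11^14≡4, 11^15≡17, 11^16≡25, 11^17≡5, 11^18≡1. First k with 11^k≡1 is k=18. Yes, ord_27(11) = 18.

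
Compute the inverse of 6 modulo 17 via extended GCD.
Extended GCD: 6(3) + 17(-1) = 1. So 6^(-1) ≡ 3 mod 17. Verify: 6 × 3 = 18 ≡ 1 mod 17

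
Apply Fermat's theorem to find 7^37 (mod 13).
By Fermat: 7^{12} ≡ 1 (mod 13). 37 = 3×12 + 1. So 7^{37} ≡ 7^{1} ≡ 7 (mod 13)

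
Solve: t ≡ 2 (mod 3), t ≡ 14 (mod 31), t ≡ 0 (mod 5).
M = 3 × 31 × 5 = 465. M₁ = 155, y₁ ≡ 2 (mod 3). M₂ = 15, y₂ ≡ 29 (mod 31). M₃ = 93, y₃ ≡ 2 (mod 5). t = 2×155×2 + 14×15×29 + 0×93×2 ≡ 200 (mod 465)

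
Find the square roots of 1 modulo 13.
The square roots of 1 mod 13 are 1 and 12. Verify: 1² = 1 ≡ 1 mod 13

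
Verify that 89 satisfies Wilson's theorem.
(88)! mod 89 = 88. Since this equals -1 mod 89, Wilson confirms 89 is prime.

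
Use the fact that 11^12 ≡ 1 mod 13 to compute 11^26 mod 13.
By Fermat: 11^{12} ≡ 1 mod 13. 26 = 2×12 + 2. So 11^{26} ≡ 11^{2} ≡ 4 mod 13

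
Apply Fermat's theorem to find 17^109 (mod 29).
By Fermat: 17^{28} ≡ 1 (mod 29). 109 = 3×28 + 25. So 17^{109} ≡ 17^{25} ≡ 17 (mod 29)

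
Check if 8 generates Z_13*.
8^{4} ≡ 1 (mod 13) and 4 < 12, so ord_13(8) = 4 ≠ 12 and 8 is not a primitive root.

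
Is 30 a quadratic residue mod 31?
By Euler's criterion: 30^{15} ≡ 30 mod 31. Since this equals -1 (≡ 30), 30 is not a QR.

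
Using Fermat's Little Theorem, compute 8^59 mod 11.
By Fermat: 8^{10} ≡ 1 (mod 11). 59 = 5×10 + 9. So 8^{59} ≡ 8^{9} ≡ 7 (mod 11)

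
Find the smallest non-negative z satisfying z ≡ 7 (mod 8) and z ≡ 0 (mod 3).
M = 8 × 3 = 24. M₁ = 3, y₁ ≡ 3 (mod 8). M₂ = 8, y₂ ≡ 2 (mod 3). z = 7×3×3 + 0×8×2 ≡ 15 (mod 24)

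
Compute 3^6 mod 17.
By repeated squaring mod 17: 3^{1}≡3, 3^{2}≡9, 3^{4}≡13. Then 3^{6} = 3^{4+2} ≡ 13 × 9 ≡ 15 mod 17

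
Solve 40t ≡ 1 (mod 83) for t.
Since 83 is prime, by Fermat 40^(-1) ≡ 40^{81} ≡ 27 (mod 83). Verify: 40 × 27 = 1080 ≡ 1 (mod 83)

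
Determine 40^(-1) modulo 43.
Since 43 is prime, by Fermat 40^(-1) ≡ 40^{41} ≡ 14 (mod 43). Verify: 40 × 14 = 560 ≡ 1 (mod 43)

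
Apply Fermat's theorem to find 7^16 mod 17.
By Fermat's Little Theorem, 7^{16} ≡ 1 mod 17 since 17 is prime and gcd(7, 17) = 1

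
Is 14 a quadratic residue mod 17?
By Euler's criterion: 14^{8} ≡ 16 (mod 17). Since this equals -1 (≡ 16), 14 is not a QR.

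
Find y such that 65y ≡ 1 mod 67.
Since 67 is prime, by Fermat 65^(-1) ≡ 65^{65} ≡ 33 mod 67. Verify: 65 × 33 = 2145 ≡ 1 mod 67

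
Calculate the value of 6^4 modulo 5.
6^{4} = 1296 ≡ 1 mod 5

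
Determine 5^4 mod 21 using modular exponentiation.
5^{4} = 625 ≡ 16 mod 21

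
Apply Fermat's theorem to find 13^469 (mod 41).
By Fermat: 13^{40} ≡ 1 (mod 41). 469 ≡ 29 (mod 40). So 13^{469} ≡ 13^{29} ≡ 34 (mod 41)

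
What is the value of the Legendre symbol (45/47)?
(45/47) = 45^{23} mod 47 = -1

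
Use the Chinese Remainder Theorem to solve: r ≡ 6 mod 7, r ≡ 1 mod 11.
M = 7 × 11 = 77. M₁ = 11, y₁ ≡ 2 mod 7. M₂ = 7, y₂ ≡ 8 mod 11. r = 6×11×2 + 1×7×8 ≡ 34 mod 77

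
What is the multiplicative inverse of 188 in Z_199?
Since 199 is prime, by Fermat 188^(-1) ≡ 188^{197} ≡ 18 (mod 199). Verify: 188 × 18 = 3384 ≡ 1 (mod 199)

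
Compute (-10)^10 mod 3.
Using Fermat: (-10)^{2} ≡ 1 (mod 3). 10 ≡ 0 (mod 2). So (-10)^{10} ≡ (-10)^{0} ≡ 1 (mod 3)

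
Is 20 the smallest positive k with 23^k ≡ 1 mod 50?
Powers of 23 mod 50: 23^1≡23, 23^2≡29, 23^3≡17, 23^4≡41, 23^5≡43, 23^6≡39, 23^7≡47, 23^8≡31, 23^9≡13, 23^10≡49, 23^11≡27, 23^12≡21, 23^13≡33, 23^14≡9, 23^15≡7, 23^16≡11, 23^17≡3, 23^18≡19, 23^19≡37, 23^20≡1. First k with 23^k≡1 is k=20. Yes, ord_50(23) = 20.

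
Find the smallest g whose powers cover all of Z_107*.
g = 2. For each prime q|106: 2^{53}≡106, 2^{2}≡4, none ≡ 1, so ord_107(2) = 106 and 2 is a primitive root.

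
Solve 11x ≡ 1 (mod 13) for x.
Since 13 is prime, by Fermat 11^(-1) ≡ 11^{11} ≡ 6 (mod 13). Verify: 11 × 6 = 66 ≡ 1 (mod 13)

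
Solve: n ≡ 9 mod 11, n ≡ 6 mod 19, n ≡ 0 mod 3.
M = 11 × 19 × 3 = 627. M₁ = 57, y₁ ≡ 6 mod 11. M₂ = 33, y₂ ≡ 15 mod 19. M₃ = 209, y₃ ≡ 2 mod 3. n = 9×57×6 + 6×33×15 + 0×209×2 ≡ 405 mod 627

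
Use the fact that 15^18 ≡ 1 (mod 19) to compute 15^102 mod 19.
By Fermat: 15^{18} ≡ 1 (mod 19). 102 = 5×18 + 12. So 15^{102} ≡ 15^{12} ≡ 7 (mod 19)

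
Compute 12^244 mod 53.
Using Fermat: 12^{52} ≡ 1 (mod 53). 244 ≡ 36 (mod 52). So 12^{244} ≡ 12^{36} ≡ 44 (mod 53)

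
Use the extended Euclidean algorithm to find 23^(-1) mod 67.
Extended GCD: 23(-32) + 67(11) = 1. So 23^(-1) ≡ -32 ≡ 35 mod 67. Verify: 23 × 35 = 805 ≡ 1 mod 67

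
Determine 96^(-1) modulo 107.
Since 107 is prime, by Fermat 96^(-1) ≡ 96^{105} ≡ 68 mod 107. Verify: 96 × 68 = 6528 ≡ 1 mod 107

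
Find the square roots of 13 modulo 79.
The square roots of 13 mod 79 are 31 and 48. Verify: 31² = 961 ≡ 13 mod 79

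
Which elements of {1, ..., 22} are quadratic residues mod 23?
Quadratic residues modulo 23: {1, 2, 3, 4, 6, 8, 9, 12, 13, 16, 18}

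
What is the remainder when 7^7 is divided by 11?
By repeated squaring mod 11: 7^{1}≡7, 7^{2}≡5, 7^{4}≡3. Then 7^{7} = 7^{4+2+1} ≡ 3 × 5 × 7 ≡ 6 mod 11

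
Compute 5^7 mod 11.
By repeated squaring mod 11: 5^{1}≡5, 5^{2}≡3, 5^{4}≡9. Then 5^{7} = 5^{4+2+1} ≡ 9 × 3 × 5 ≡ 3 mod 11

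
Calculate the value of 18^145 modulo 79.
Using Fermat: 18^{78} ≡ 1 mod 79. 145 ≡ 67 mod 78. So 18^{145} ≡ 18^{67} ≡ 8 mod 79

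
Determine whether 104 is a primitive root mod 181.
ord_181(104) divides 180. For each prime q|180: 104^{90}≡180, 104^{60}≡132, 104^{36}≡42, none ≡ 1. So 104 has order 180 and is a primitive root mod 181.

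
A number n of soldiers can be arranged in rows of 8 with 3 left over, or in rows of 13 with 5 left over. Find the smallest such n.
M = 8 × 13 = 104. M₁ = 13, y₁ ≡ 5 mod 8. M₂ = 8, y₂ ≡ 5 mod 13. n = 3×13×5 + 5×8×5 ≡ 83 mod 104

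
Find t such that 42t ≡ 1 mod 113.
Since 113 is prime, by Fermat 42^(-1) ≡ 42^{111} ≡ 35 mod 113. Verify: 42 × 35 = 1470 ≡ 1 mod 113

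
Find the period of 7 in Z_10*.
Powers of 7 mod 10: 7^1≡7, 7^2≡9, 7^3≡3, 7^4≡1. So the order of 7 is 4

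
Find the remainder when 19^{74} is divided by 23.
By Fermat: 19^{22} ≡ 1 (mod 23). 74 = 3×22 + 8. So 19^{74} ≡ 19^{8} ≡ 9 (mod 23)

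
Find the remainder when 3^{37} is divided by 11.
By Fermat: 3^{10} ≡ 1 (mod 11). 37 = 3×10 + 7. So 3^{37} ≡ 3^{7} ≡ 9 (mod 11)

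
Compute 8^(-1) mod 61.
Since 61 is prime, by Fermat 8^(-1) ≡ 8^{59} ≡ 23 mod 61. Verify: 8 × 23 = 184 ≡ 1 mod 61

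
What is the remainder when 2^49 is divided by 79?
By repeated squaring mod 79: 2^{1}≡2, 2^{2}≡4, 2^{4}≡16, 2^{8}≡19, 2^{16}≡45, 2^{32}≡50. Then 2^{49} = 2^{32+16+1} ≡ 50 × 45 × 2 ≡ 76 mod 79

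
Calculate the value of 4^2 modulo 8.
4^{2} = 16 ≡ 0 mod 8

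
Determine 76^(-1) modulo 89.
Since 89 is prime, by Fermat 76^(-1) ≡ 76^{87} ≡ 41 (mod 89). Verify: 76 × 41 = 3116 ≡ 1 (mod 89)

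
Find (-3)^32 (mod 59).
By repeated squaring (mod 59): (-3)^{1}≡56, (-3)^{2}≡9, (-3)^{4}≡22, (-3)^{8}≡12, (-3)^{16}≡26, (-3)^{32}≡27. So (-3)^{32} ≡ 27 (mod 59)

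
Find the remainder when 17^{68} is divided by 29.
By Fermat: 17^{28} ≡ 1 (mod 29). 68 = 2×28 + 12. So 17^{68} ≡ 17^{12} ≡ 1 (mod 29)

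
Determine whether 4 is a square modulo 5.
By Euler's criterion: 4^{2} ≡ 1 (mod 5). Since this equals 1, 4 is a QR.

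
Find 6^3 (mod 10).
6^{3} = 216 ≡ 6 (mod 10)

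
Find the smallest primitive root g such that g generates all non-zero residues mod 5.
g = 2. Powers: [2, 4, 3, 1] generates all 4 non-zero residues.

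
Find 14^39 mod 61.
By repeated squaring mod 61: 14^{1}≡14, 14^{2}≡13, 14^{4}≡47, 14^{8}≡13, 14^{16}≡47, 14^{32}≡13. Then 14^{39} = 14^{32+4+2+1} ≡ 13 × 47 × 13 × 14 ≡ 60 mod 61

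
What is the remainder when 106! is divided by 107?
By Wilson's theorem, (106)! ≡ -1 ≡ 106 (mod 107)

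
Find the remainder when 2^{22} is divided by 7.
By Fermat: 2^{6} ≡ 1 mod 7. 22 = 3×6 + 4. So 2^{22} ≡ 2^{4} ≡ 2 mod 7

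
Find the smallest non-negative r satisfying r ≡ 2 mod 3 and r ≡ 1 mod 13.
M = 3 × 13 = 39. M₁ = 13, y₁ ≡ 1 mod 3. M₂ = 3, y₂ ≡ 9 mod 13. r = 2×13×1 + 1×3×9 ≡ 14 mod 39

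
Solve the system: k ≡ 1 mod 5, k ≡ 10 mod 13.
M = 5 × 13 = 65. M₁ = 13, y₁ ≡ 2 mod 5. M₂ = 5, y₂ ≡ 8 mod 13. k = 1×13×2 + 10×5×8 ≡ 36 mod 65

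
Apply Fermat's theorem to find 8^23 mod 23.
By Fermat: 8^{22} ≡ 1 mod 23. So 8^{23} = 8^{22} · 8^{1} ≡ 8^{1} ≡ 8 mod 23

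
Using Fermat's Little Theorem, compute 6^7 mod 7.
By Fermat: 6^{6} ≡ 1 (mod 7). So 6^{7} = 6^{6} · 6^{1} ≡ 6^{1} ≡ 6 (mod 7)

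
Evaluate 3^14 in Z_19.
By repeated squaring mod 19: 3^{1}≡3, 3^{2}≡9, 3^{4}≡5, 3^{8}≡6. Then 3^{14} = 3^{8+4+2} ≡ 6 × 5 × 9 ≡ 4 mod 19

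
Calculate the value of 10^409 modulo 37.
Using Fermat: 10^{36} ≡ 1 (mod 37). 409 ≡ 13 (mod 36). So 10^{409} ≡ 10^{13} ≡ 10 (mod 37)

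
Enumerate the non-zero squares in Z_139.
Quadratic residues modulo 139: {1, 4, 5, 6, 7, 9, 11, 13, 16, 20, 24, 25, 28, 29, 30, 31, 34, 35, 36, 37, 38, 41, 42, 44, 45, 46, 47, 49, 51, 52, 54, 55, 57, 63, 64, 65, 66, 67, 69, 71, 77, 78, 79, 80, 81, 83, 86, 89, 91, 96, 99, 100, 106, 107, 112, 113, 116, 117, 118, 120, 121, 122, 124, 125, 127, 129, 131, 136, 137}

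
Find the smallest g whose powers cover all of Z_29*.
g = 2. For each prime q|28: 2^{14}≡28, 2^{4}≡16, none ≡ 1, so ord_29(2) = 28 and 2 is a primitive root.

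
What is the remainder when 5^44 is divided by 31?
Using Fermat: 5^{30} ≡ 1 (mod 31). 44 ≡ 14 (mod 30). So 5^{44} ≡ 5^{14} ≡ 25 (mod 31)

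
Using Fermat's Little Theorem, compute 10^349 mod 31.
By Fermat: 10^{30} ≡ 1 mod 31. 349 ≡ 19 mod 30. So 10^{349} ≡ 10^{19} ≡ 18 mod 31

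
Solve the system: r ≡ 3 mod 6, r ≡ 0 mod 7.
M = 6 × 7 = 42. M₁ = 7, y₁ ≡ 1 mod 6. M₂ = 6, y₂ ≡ 6 mod 7. r = 3×7×1 + 0×6×6 ≡ 21 mod 42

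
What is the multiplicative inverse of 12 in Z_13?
Since 13 is prime, by Fermat 12^(-1) ≡ 12^{11} ≡ 12 mod 13. Verify: 12 × 12 = 144 ≡ 1 mod 13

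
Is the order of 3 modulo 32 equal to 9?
Powers of 3 mod 32: 3^1≡3, 3^2≡9, 3^3≡27, 3^4≡17, 3^5≡19, 3^6≡25, 3^7≡11, 3^8≡1. Already 3^8≡1, so the order is 8 < 9. No, the actual order is 8.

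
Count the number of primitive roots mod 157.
A prime p has φ(p-1) primitive roots; here φ(156) = 48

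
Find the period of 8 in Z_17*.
Powers of 8 mod 17: 8^1≡8, 8^2≡13, 8^3≡2, 8^4≡16, 8^5≡9, 8^6≡4, 8^7≡15, 8^8≡1. Order = 8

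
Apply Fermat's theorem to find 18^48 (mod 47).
By Fermat: 18^{46} ≡ 1 (mod 47). So 18^{48} = 18^{46} · 18^{2} ≡ 18^{2} ≡ 42 (mod 47)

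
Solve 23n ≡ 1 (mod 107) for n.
Since 107 is prime, by Fermat 23^(-1) ≡ 23^{105} ≡ 14 (mod 107). Verify: 23 × 14 = 322 ≡ 1 (mod 107)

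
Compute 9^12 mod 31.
By repeated squaring (mod 31): 9^{1}≡9, 9^{2}≡19, 9^{4}≡20, 9^{8}≡28. Then 9^{12} = 9^{8+4} ≡ 28 × 20 ≡ 2 (mod 31)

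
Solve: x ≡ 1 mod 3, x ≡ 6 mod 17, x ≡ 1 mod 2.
M = 3 × 17 × 2 = 102. M₁ = 34, y₁ ≡ 1 mod 3. M₂ = 6, y₂ ≡ 3 mod 17. M₃ = 51, y₃ ≡ 1 mod 2. x = 1×34×1 + 6×6×3 + 1×51×1 ≡ 91 mod 102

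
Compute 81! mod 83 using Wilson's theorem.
(82)! = (81)! × (82) ≡ -1 mod 83. So (81)! ≡ -1 × (82)^(-1) ≡ (-1)×(-1) = 1 mod 83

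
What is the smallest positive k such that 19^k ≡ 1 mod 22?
Powers of 19 mod 22: 19^1≡19, 19^2≡9, 19^3≡17, 19^4≡15, 19^5≡21, 19^6≡3, 19^7≡13, 19^8≡5, 19^9≡7, 19^10≡1. Order = 10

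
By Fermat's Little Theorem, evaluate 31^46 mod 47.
By Fermat's Little Theorem, 31^{46} ≡ 1 (mod 47) since 47 is prime and gcd(31, 47) = 1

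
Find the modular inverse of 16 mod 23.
Since 23 is prime, by Fermat 16^(-1) ≡ 16^{21} ≡ 13 mod 23. Verify: 16 × 13 = 208 ≡ 1 mod 23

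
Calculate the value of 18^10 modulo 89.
By repeated squaring mod 89: 18^{1}≡18, 18^{2}≡57, 18^{4}≡45, 18^{8}≡67. Then 18^{10} = 18^{8+2} ≡ 67 × 57 ≡ 81 mod 89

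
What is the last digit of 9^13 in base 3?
By repeated squaring (mod 3): 9^{1}≡0, 9^{2}≡0, 9^{4}≡0, 9^{8}≡0. Then 9^{13} = 9^{8+4+1} ≡ 0 × 0 × 0 ≡ 0 (mod 3)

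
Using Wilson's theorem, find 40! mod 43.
(42)! = (40)! × (41) × (42) ≡ -1 (mod 43). So (40)! ≡ -1 × [(42)(41)]^(-1) ≡ 21 (mod 43)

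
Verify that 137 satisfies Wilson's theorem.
(136)! mod 137 = 136. Since this equals -1 mod 137, Wilson confirms 137 is prime.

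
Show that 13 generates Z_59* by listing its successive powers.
13^1, 13^2, ..., 13^{58} mod 59: [13, 51, 14, 5, 6, 19, 11, 25, 30, 36, 55, 7, 32, 3, 39, 35, 42, 15, 18, 57, 33, 16, 31, 49, 47, 21, 37, 9, 58, 46, 8, 45, 54, 53, 40, 48, 34, 29, 23, 4, 52, 27, 56, 20, 24, 17, 44, 41, 2, 26, 43, 28, 10, 12, 38, 22, 50, 1]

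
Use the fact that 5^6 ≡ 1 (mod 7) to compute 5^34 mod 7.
By Fermat: 5^{6} ≡ 1 (mod 7). 34 = 5×6 + 4. So 5^{34} ≡ 5^{4} ≡ 2 (mod 7)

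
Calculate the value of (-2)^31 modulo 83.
By repeated squaring (mod 83): (-2)^{1}≡81, (-2)^{2}≡4, (-2)^{4}≡16, (-2)^{8}≡7, (-2)^{16}≡49. Then (-2)^{31} = (-2)^{16+8+4+2+1} ≡ 49 × 7 × 16 × 4 × 81 ≡ 3 (mod 83)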